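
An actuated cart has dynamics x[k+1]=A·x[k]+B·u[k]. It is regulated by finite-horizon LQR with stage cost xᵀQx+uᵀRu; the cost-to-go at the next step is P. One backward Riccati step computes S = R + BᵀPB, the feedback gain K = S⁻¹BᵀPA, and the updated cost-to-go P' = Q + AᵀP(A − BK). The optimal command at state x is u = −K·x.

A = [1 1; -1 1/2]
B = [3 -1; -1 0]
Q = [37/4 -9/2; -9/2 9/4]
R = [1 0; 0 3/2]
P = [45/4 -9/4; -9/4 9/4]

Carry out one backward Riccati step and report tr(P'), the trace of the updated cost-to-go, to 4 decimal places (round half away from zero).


BᵀP = [36.0000 -9.0000; -11.2500 2.2500]
S = R + BᵀPB = [1 0; 0 3/2] + [117.0000 -36.0000; -36.0000 11.2500] = [118.0000 -36.0000; -36.0000 12.7500]
BᵀPA = [45.0000 31.5000; -13.5000 -10.1250]
K = S⁻¹·BᵀPA = [0.4209 0.1781; 0.1295 -0.2914]
A−BK = [-0.1331 0.1745; -0.5791 0.6781]
AᵀP(A−BK) = [0.8094 -0.6960; -0.6960 1.0036]
P' = Q + AᵀP(A−BK) = [10.0594 -5.1960; -5.1960 3.2536]
tr(P') = 13.3129

13.3129


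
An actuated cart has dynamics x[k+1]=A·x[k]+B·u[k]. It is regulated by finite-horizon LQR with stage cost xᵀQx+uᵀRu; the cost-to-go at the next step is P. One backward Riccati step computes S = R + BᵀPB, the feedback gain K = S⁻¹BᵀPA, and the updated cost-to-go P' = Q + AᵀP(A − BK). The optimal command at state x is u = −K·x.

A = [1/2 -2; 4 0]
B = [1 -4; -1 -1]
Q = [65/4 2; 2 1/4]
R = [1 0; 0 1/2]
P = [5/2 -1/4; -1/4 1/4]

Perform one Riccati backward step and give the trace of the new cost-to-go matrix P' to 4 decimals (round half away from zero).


19.2743

BᵀP = [2.7500 -0.5000; -9.7500 0.7500]
S = R + BᵀPB = [1 0; 0 1/2] + [3.2500 -10.5000; -10.5000 38.2500] = [4.2500 -10.5000; -10.5000 38.7500]
BᵀPA = [-0.6250 -5.5000; -1.8750 19.5000]
K = S⁻¹·BᵀPA = [-0.8065 -0.1538; -0.2669 0.4615]
A−BK = [0.2388 0.0000; 2.9265 0.3077]
AᵀP(A−BK) = [2.6204 0.2692; 0.2692 0.1538]
P' = Q + AᵀP(A−BK) = [18.8704 2.2692; 2.2692 0.4038]
tr(P') = 19.2743


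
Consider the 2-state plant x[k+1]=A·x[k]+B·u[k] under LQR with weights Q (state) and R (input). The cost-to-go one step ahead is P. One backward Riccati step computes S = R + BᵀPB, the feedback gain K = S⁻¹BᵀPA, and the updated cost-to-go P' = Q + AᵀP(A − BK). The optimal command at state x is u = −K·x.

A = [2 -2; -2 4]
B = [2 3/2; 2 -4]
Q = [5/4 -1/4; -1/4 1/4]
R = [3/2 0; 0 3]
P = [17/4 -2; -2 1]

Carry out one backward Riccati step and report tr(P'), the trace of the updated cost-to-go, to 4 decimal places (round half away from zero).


6.5436

BᵀP = [4.5000 -2.0000; 14.3750 -7.0000]
S = R + BᵀPB = [3/2 0; 0 3] + [5.0000 14.7500; 14.7500 49.5625] = [6.5000 14.7500; 14.7500 52.5625]
BᵀPA = [13.0000 -17.0000; 42.7500 -56.7500]
K = S⁻¹·BᵀPA = [0.4251 -0.4553; 0.6940 -0.9519]
A−BK = [0.1088 0.3385; -0.0740 1.1030]
AᵀP(A−BK) = [1.8041 -2.3873; -2.3873 3.2395]
P' = Q + AᵀP(A−BK) = [3.0541 -2.6373; -2.6373 3.4895]
tr(P') = 6.5436


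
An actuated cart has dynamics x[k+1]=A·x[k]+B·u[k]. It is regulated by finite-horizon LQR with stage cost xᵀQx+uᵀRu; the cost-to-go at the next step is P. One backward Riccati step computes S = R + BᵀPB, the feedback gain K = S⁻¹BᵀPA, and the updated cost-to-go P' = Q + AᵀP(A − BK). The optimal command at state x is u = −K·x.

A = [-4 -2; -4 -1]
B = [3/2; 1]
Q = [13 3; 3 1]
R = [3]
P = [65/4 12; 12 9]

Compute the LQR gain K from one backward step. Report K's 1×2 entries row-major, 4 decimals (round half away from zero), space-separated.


BᵀP = [36.3750 27.0000]
S = R + BᵀPB = [3] + [81.5625] = [84.5625]
BᵀPA = [-253.5000 -99.7500]
K = S⁻¹·BᵀPA = [-2.9978 -1.1796]
A−BK = [0.4967 -0.2306; -1.0022 0.1796]
AᵀP(A−BK) = [28.0621 10.9712; 10.9712 4.3348]
P' = Q + AᵀP(A−BK) = [41.0621 13.9712; 13.9712 5.3348]
tr(P') = 46.3969

-2.9978 -1.1796


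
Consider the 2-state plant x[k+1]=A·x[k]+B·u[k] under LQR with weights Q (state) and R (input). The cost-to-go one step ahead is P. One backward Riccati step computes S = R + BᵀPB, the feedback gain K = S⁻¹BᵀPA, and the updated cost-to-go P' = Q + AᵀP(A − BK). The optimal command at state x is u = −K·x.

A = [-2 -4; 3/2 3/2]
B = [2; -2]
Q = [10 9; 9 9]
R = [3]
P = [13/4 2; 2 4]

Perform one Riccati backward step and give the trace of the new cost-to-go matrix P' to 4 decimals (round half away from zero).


BᵀP = [2.5000 -4.0000]
S = R + BᵀPB = [3] + [13.0000] = [16.0000]
BᵀPA = [-11.0000 -16.0000]
K = S⁻¹·BᵀPA = [-0.6875 -1.0000]
A−BK = [-0.6250 -2.0000; 0.1250 -0.5000]
AᵀP(A−BK) = [2.4375 6.0000; 6.0000 21.0000]
P' = Q + AᵀP(A−BK) = [12.4375 15.0000; 15.0000 30.0000]
tr(P') = 42.4375

42.4375


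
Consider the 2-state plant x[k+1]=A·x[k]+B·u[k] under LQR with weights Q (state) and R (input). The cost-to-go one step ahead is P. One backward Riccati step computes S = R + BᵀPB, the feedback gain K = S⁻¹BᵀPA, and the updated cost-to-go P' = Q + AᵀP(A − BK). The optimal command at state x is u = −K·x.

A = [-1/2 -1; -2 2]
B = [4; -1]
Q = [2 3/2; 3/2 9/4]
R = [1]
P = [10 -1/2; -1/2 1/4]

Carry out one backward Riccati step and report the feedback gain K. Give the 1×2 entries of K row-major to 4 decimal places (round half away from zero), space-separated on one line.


-0.0953 -0.2723

BᵀP = [40.5000 -2.2500]
S = R + BᵀPB = [1] + [164.2500] = [165.2500]
BᵀPA = [-15.7500 -45.0000]
K = S⁻¹·BᵀPA = [-0.0953 -0.2723]
A−BK = [-0.1188 0.0893; -2.0953 1.7277]
AᵀP(A−BK) = [0.9989 -0.7890; -0.7890 0.7458]
P' = Q + AᵀP(A−BK) = [2.9989 0.7110; 0.7110 2.9958]
tr(P') = 5.9947


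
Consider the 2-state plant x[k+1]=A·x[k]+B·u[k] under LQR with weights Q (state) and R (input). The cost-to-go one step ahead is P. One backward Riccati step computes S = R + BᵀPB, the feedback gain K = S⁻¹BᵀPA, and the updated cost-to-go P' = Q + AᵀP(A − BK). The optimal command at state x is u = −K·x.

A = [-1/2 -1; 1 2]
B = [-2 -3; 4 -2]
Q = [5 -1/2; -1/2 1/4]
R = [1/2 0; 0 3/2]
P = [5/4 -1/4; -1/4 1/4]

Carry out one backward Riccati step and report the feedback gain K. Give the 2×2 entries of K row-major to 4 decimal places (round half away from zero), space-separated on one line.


0.2349 0.4698 0.0105 0.0211

BᵀP = [-3.5000 1.5000; -3.2500 0.2500]
S = R + BᵀPB = [1/2 0; 0 3/2] + [13.0000 7.5000; 7.5000 9.2500] = [13.5000 7.5000; 7.5000 10.7500]
BᵀPA = [3.2500 6.5000; 1.8750 3.7500]
K = S⁻¹·BᵀPA = [0.2349 0.4698; 0.0105 0.0211]
A−BK = [0.0014 0.0028; 0.0816 0.1632]
AᵀP(A−BK) = [0.0294 0.0587; 0.0587 0.1174]
P' = Q + AᵀP(A−BK) = [5.0294 -0.4413; -0.4413 0.3674]
tr(P') = 5.3968


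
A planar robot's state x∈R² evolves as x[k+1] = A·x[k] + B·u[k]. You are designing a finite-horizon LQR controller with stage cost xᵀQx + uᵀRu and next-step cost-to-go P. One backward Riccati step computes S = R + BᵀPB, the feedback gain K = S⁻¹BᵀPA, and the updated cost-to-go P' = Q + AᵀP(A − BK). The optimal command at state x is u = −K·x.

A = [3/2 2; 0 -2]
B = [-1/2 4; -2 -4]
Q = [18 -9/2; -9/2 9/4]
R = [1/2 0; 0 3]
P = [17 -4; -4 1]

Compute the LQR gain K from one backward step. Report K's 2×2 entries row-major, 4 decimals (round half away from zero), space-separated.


-0.2006 -0.0097 0.2998 0.4964

BᵀP = [-0.5000 0.0000; 84.0000 -20.0000]
S = R + BᵀPB = [1/2 0; 0 3] + [0.2500 -2.0000; -2.0000 416.0000] = [0.7500 -2.0000; -2.0000 419.0000]
BᵀPA = [-0.7500 -1.0000; 126.0000 208.0000]
K = S⁻¹·BᵀPA = [-0.2006 -0.0097; 0.2998 0.4964]
A−BK = [0.2006 0.0097; 0.7977 -0.0338]
AᵀP(A−BK) = [0.3300 0.4496; 0.4496 0.7446]
P' = Q + AᵀP(A−BK) = [18.3300 -4.0504; -4.0504 2.9946]
tr(P') = 21.3245


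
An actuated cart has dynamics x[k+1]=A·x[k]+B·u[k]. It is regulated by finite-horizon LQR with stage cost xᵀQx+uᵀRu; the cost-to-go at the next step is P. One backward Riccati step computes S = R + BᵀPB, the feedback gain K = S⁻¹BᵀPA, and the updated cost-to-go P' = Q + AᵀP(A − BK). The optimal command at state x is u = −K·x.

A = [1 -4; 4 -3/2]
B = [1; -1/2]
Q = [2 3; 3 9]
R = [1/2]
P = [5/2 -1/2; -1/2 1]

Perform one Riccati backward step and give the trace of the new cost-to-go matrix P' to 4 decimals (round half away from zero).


37.2667

BᵀP = [2.7500 -1.0000]
S = R + BᵀPB = [1/2] + [3.2500] = [3.7500]
BᵀPA = [-1.2500 -9.5000]
K = S⁻¹·BᵀPA = [-0.3333 -2.5333]
A−BK = [1.3333 -1.4667; 3.8333 -2.7667]
AᵀP(A−BK) = [14.0833 -10.4167; -10.4167 12.1833]
P' = Q + AᵀP(A−BK) = [16.0833 -7.4167; -7.4167 21.1833]
tr(P') = 37.2667


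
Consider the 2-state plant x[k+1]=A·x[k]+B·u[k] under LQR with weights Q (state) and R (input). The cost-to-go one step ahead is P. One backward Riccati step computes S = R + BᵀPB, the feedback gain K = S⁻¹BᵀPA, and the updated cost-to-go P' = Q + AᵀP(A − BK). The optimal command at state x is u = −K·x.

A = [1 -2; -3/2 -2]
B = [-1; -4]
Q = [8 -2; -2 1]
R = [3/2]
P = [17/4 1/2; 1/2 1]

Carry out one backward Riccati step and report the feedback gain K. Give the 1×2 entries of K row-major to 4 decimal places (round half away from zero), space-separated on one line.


0.0194 0.8350

BᵀP = [-6.2500 -4.5000]
S = R + BᵀPB = [3/2] + [24.2500] = [25.7500]
BᵀPA = [0.5000 21.5000]
K = S⁻¹·BᵀPA = [0.0194 0.8350]
A−BK = [1.0194 -1.1650; -1.4223 1.3398]
AᵀP(A−BK) = [4.9903 -5.4175; -5.4175 7.0485]
P' = Q + AᵀP(A−BK) = [12.9903 -7.4175; -7.4175 8.0485]
tr(P') = 21.0388


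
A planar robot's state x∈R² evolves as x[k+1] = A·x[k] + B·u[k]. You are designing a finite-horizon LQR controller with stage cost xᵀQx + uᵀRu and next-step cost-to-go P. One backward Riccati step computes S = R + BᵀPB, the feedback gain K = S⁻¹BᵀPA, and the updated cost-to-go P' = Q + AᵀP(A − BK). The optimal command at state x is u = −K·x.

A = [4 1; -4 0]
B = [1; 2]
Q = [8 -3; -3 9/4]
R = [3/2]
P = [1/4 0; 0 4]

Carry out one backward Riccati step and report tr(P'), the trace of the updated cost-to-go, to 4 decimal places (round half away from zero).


BᵀP = [0.2500 8.0000]
S = R + BᵀPB = [3/2] + [16.2500] = [17.7500]
BᵀPA = [-31.0000 0.2500]
K = S⁻¹·BᵀPA = [-1.7465 0.0141]
A−BK = [5.7465 0.9859; -0.5070 -0.0282]
AᵀP(A−BK) = [13.8592 1.4366; 1.4366 0.2465]
P' = Q + AᵀP(A−BK) = [21.8592 -1.5634; -1.5634 2.4965]
tr(P') = 24.3556

24.3556


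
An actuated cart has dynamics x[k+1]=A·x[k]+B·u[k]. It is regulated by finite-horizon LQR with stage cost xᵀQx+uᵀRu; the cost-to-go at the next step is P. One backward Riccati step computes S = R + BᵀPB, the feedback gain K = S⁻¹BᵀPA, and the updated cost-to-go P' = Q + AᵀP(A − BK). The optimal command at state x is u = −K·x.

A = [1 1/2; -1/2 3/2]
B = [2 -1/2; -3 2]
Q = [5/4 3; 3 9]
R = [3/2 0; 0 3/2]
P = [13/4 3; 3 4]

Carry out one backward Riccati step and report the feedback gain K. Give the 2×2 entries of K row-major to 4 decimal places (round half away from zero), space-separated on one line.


0.2898 0.0337 0.3444 0.9990

BᵀP = [-2.5000 -6.0000; 4.3750 6.5000]
S = R + BᵀPB = [3/2 0; 0 3/2] + [13.0000 -10.7500; -10.7500 10.8125] = [14.5000 -10.7500; -10.7500 12.3125]
BᵀPA = [0.5000 -10.2500; 1.1250 11.9375]
K = S⁻¹·BᵀPA = [0.2898 0.0337; 0.3444 0.9990]
A−BK = [0.5926 0.9320; -0.3194 -0.3968]
AᵀP(A−BK) = [0.7176 1.2342; 1.2342 2.7328]
P' = Q + AᵀP(A−BK) = [1.9676 4.2342; 4.2342 11.7328]
tr(P') = 13.7004


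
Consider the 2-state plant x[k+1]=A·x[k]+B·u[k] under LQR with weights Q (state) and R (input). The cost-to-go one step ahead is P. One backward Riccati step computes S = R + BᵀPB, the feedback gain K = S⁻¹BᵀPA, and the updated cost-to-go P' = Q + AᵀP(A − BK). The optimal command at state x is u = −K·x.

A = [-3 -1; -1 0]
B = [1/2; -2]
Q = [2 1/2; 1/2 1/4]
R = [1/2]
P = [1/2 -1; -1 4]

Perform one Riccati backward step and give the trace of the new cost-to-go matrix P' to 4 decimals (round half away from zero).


BᵀP = [2.2500 -8.5000]
S = R + BᵀPB = [1/2] + [18.1250] = [18.6250]
BᵀPA = [1.7500 -2.2500]
K = S⁻¹·BᵀPA = [0.0940 -0.1208]
A−BK = [-3.0470 -0.9396; -0.8121 -0.2416]
AᵀP(A−BK) = [2.3356 0.7114; 0.7114 0.2282]
P' = Q + AᵀP(A−BK) = [4.3356 1.2114; 1.2114 0.4782]
tr(P') = 4.8138

4.8138


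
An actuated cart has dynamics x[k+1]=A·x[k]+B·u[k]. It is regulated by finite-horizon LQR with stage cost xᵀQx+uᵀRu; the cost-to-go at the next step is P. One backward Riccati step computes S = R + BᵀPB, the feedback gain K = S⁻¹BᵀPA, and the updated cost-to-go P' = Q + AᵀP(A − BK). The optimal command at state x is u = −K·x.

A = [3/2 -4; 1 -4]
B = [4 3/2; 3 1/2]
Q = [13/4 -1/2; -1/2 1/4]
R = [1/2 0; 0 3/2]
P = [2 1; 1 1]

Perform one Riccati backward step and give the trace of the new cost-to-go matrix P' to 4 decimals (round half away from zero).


BᵀP = [11.0000 7.0000; 3.5000 2.0000]
S = R + BᵀPB = [1/2 0; 0 3/2] + [65.0000 20.0000; 20.0000 6.2500] = [65.5000 20.0000; 20.0000 7.7500]
BᵀPA = [23.5000 -72.0000; 7.2500 -22.0000]
K = S⁻¹·BᵀPA = [0.3449 -1.0964; 0.0453 -0.0093]
A−BK = [0.0523 0.3995; -0.0575 -0.7062]
AᵀP(A−BK) = [0.0653 -0.1672; -0.1672 0.8548]
P' = Q + AᵀP(A−BK) = [3.3153 -0.6672; -0.6672 1.1048]
tr(P') = 4.4202

4.4202


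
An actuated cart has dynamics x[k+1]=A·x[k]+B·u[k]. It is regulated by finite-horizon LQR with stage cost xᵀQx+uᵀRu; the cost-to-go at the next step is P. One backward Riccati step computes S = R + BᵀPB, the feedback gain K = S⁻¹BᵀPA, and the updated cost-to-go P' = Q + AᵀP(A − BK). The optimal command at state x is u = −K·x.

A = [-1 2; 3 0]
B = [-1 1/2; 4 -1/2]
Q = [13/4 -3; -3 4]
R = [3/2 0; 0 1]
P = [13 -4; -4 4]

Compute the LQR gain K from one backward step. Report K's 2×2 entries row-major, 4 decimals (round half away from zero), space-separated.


BᵀP = [-29.0000 20.0000; 8.5000 -4.0000]
S = R + BᵀPB = [3/2 0; 0 1] + [109.0000 -24.5000; -24.5000 6.2500] = [110.5000 -24.5000; -24.5000 7.2500]
BᵀPA = [89.0000 -58.0000; -20.5000 17.0000]
K = S⁻¹·BᵀPA = [0.7119 -0.0199; -0.4219 2.2775]
A−BK = [-0.0772 0.8413; -0.0585 1.2184]
AᵀP(A−BK) = [0.9932 -1.5383; -1.5383 12.1269]
P' = Q + AᵀP(A−BK) = [4.2432 -4.5383; -4.5383 16.1269]
tr(P') = 20.3701

0.7119 -0.0199 -0.4219 2.2775


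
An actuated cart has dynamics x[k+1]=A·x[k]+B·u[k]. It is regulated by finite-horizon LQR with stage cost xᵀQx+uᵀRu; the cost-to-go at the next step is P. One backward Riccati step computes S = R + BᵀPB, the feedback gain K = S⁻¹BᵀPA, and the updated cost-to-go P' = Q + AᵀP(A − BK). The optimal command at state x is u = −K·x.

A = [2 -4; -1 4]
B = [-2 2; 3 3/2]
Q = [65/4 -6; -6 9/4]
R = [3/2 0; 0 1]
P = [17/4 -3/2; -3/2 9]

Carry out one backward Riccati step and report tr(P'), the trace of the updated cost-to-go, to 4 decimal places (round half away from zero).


22.8968

BᵀP = [-13.0000 30.0000; 6.2500 10.5000]
S = R + BᵀPB = [3/2 0; 0 1] + [116.0000 19.0000; 19.0000 28.2500] = [117.5000 19.0000; 19.0000 29.2500]
BᵀPA = [-56.0000 172.0000; 2.0000 17.0000]
K = S⁻¹·BᵀPA = [-0.5449 1.5306; 0.4223 -0.4131]
A−BK = [0.0656 -0.1127; 0.0012 0.0277]
AᵀP(A−BK) = [0.6418 -1.4591; -1.4591 3.7550]
P' = Q + AᵀP(A−BK) = [16.8918 -7.4591; -7.4591 6.0050]
tr(P') = 22.8968


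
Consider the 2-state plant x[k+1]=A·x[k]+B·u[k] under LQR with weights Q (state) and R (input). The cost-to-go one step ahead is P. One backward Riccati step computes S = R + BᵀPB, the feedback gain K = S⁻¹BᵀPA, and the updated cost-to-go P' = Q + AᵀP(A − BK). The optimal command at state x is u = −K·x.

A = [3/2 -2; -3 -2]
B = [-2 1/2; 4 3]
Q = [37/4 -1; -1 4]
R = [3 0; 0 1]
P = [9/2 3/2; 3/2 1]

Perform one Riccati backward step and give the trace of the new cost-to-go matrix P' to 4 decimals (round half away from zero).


17.5045

BᵀP = [-3.0000 1.0000; 6.7500 3.7500]
S = R + BᵀPB = [3 0; 0 1] + [10.0000 1.5000; 1.5000 14.6250] = [13.0000 1.5000; 1.5000 15.6250]
BᵀPA = [-7.5000 4.0000; -1.1250 -21.0000]
K = S⁻¹·BᵀPA = [-0.5750 0.4680; -0.0168 -1.3889]
A−BK = [0.3584 -0.3696; -0.6497 0.2950]
AᵀP(A−BK) = [1.2937 -1.0529; -1.0529 2.9608]
P' = Q + AᵀP(A−BK) = [10.5437 -2.0529; -2.0529 6.9608]
tr(P') = 17.5045


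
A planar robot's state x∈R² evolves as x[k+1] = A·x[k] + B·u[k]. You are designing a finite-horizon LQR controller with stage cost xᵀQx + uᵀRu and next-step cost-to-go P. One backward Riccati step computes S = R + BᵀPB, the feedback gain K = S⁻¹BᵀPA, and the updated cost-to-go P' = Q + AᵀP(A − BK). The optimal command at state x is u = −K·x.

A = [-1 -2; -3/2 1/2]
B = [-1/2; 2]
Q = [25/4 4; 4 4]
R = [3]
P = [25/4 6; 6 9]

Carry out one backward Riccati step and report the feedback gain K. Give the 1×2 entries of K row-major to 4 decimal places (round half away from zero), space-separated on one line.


-1.0985 -0.3589

BᵀP = [8.8750 15.0000]
S = R + BᵀPB = [3] + [25.5625] = [28.5625]
BᵀPA = [-31.3750 -10.2500]
K = S⁻¹·BᵀPA = [-1.0985 -0.3589]
A−BK = [-1.5492 -2.1794; 0.6969 1.2177]
AᵀP(A−BK) = [10.0356 9.4907; 9.4907 11.5717]
P' = Q + AᵀP(A−BK) = [16.2856 13.4907; 13.4907 15.5717]
tr(P') = 31.8572


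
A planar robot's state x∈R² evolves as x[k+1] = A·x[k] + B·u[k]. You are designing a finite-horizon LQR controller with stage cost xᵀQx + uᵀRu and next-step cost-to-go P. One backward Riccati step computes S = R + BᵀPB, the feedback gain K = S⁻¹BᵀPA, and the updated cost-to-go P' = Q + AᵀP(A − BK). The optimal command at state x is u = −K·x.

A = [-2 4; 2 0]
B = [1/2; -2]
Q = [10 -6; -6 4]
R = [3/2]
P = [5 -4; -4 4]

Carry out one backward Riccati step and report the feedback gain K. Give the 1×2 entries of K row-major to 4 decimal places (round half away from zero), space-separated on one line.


BᵀP = [10.5000 -10.0000]
S = R + BᵀPB = [3/2] + [25.2500] = [26.7500]
BᵀPA = [-41.0000 42.0000]
K = S⁻¹·BᵀPA = [-1.5327 1.5701]
A−BK = [-1.2336 3.2150; -1.0654 3.1402]
AᵀP(A−BK) = [5.1589 -7.6262; -7.6262 14.0561]
P' = Q + AᵀP(A−BK) = [15.1589 -13.6262; -13.6262 18.0561]
tr(P') = 33.2150

-1.5327 1.5701


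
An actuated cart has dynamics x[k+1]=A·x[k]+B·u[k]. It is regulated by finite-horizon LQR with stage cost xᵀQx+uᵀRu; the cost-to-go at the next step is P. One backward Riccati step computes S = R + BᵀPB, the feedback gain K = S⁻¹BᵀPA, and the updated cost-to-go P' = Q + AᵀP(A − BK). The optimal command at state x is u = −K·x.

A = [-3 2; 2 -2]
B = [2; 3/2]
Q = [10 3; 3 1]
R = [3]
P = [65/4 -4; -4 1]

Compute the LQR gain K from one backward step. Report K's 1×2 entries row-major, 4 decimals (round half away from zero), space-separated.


-2.0000 1.4270

BᵀP = [26.5000 -6.5000]
S = R + BᵀPB = [3] + [43.2500] = [46.2500]
BᵀPA = [-92.5000 66.0000]
K = S⁻¹·BᵀPA = [-2.0000 1.4270]
A−BK = [1.0000 -0.8541; 5.0000 -4.1405]
AᵀP(A−BK) = [13.2500 -9.5000; -9.5000 6.8162]
P' = Q + AᵀP(A−BK) = [23.2500 -6.5000; -6.5000 7.8162]
tr(P') = 31.0662


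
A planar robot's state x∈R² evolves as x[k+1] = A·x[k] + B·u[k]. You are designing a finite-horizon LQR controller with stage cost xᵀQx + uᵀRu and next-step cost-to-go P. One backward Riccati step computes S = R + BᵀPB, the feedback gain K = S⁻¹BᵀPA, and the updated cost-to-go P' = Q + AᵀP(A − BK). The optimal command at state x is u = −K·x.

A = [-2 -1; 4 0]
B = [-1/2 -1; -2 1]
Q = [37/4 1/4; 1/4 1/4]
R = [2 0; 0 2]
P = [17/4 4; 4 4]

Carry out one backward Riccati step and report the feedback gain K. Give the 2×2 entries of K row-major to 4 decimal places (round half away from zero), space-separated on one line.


BᵀP = [-10.1250 -10.0000; -0.2500 0.0000]
S = R + BᵀPB = [2 0; 0 2] + [25.0625 0.1250; 0.1250 0.2500] = [27.0625 0.1250; 0.1250 2.2500]
BᵀPA = [-19.7500 10.1250; 0.5000 0.2500]
K = S⁻¹·BᵀPA = [-0.7310 0.3737; 0.2628 0.0903]
A−BK = [-2.1027 -0.7228; 2.2752 0.6571]
AᵀP(A−BK) = [2.4312 -0.1643; -0.1643 0.4435]
P' = Q + AᵀP(A−BK) = [11.6812 0.0857; 0.0857 0.6935]
tr(P') = 12.3747

-0.7310 0.3737 0.2628 0.0903


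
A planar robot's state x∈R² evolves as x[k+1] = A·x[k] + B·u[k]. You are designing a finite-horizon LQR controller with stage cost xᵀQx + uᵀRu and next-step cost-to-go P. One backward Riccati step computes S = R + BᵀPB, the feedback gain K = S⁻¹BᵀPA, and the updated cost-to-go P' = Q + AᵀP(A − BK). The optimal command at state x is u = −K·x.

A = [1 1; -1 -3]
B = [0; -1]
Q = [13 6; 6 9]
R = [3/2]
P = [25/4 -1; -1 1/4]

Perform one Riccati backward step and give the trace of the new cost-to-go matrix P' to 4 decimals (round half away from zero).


42.3571

BᵀP = [1.0000 -0.2500]
S = R + BᵀPB = [3/2] + [0.2500] = [1.7500]
BᵀPA = [1.2500 1.7500]
K = S⁻¹·BᵀPA = [0.7143 1.0000]
A−BK = [1.0000 1.0000; -0.2857 -2.0000]
AᵀP(A−BK) = [7.6071 9.7500; 9.7500 12.7500]
P' = Q + AᵀP(A−BK) = [20.6071 15.7500; 15.7500 21.7500]
tr(P') = 42.3571


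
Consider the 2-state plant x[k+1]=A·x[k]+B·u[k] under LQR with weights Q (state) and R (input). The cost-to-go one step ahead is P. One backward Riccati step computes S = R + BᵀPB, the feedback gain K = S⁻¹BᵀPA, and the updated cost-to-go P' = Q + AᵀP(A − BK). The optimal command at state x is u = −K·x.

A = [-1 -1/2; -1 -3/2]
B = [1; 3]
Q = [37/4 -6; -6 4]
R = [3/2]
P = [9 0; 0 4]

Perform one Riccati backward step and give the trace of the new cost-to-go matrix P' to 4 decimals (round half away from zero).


BᵀP = [9.0000 12.0000]
S = R + BᵀPB = [3/2] + [45.0000] = [46.5000]
BᵀPA = [-21.0000 -22.5000]
K = S⁻¹·BᵀPA = [-0.4516 -0.4839]
A−BK = [-0.5484 -0.0161; 0.3548 -0.0484]
AᵀP(A−BK) = [3.5161 0.3387; 0.3387 0.3629]
P' = Q + AᵀP(A−BK) = [12.7661 -5.6613; -5.6613 4.3629]
tr(P') = 17.1290

17.1290


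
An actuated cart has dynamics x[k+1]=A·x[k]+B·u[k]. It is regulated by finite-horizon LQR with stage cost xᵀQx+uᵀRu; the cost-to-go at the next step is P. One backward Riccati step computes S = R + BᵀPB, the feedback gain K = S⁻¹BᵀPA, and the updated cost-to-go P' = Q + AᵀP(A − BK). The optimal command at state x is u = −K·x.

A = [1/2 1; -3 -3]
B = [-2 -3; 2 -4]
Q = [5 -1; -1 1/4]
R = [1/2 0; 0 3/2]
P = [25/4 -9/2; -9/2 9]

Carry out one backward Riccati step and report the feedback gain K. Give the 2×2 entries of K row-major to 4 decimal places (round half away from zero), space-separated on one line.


BᵀP = [-21.5000 27.0000; -0.7500 -22.5000]
S = R + BᵀPB = [1/2 0; 0 3/2] + [97.0000 -43.5000; -43.5000 92.2500] = [97.5000 -43.5000; -43.5000 93.7500]
BᵀPA = [-91.7500 -102.5000; 67.1250 66.7500]
K = S⁻¹·BᵀPA = [-0.7838 -0.9251; 0.3523 0.2827]
A−BK = [-0.0108 -0.0021; -0.0231 -0.0188]
AᵀP(A−BK) = [0.4967 0.5149; 0.5149 0.5507]
P' = Q + AᵀP(A−BK) = [5.4967 -0.4851; -0.4851 0.8007]
tr(P') = 6.2974

-0.7838 -0.9251 0.3523 0.2827


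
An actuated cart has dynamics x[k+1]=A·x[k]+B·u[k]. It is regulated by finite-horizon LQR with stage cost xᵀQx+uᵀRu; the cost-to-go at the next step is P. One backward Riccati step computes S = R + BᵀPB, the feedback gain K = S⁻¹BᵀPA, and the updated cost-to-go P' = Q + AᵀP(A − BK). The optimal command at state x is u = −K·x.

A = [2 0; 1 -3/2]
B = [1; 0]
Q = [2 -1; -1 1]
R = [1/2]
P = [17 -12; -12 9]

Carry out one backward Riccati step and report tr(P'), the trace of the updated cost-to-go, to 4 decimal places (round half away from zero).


6.0786

BᵀP = [17.0000 -12.0000]
S = R + BᵀPB = [1/2] + [17.0000] = [17.5000]
BᵀPA = [22.0000 18.0000]
K = S⁻¹·BᵀPA = [1.2571 1.0286]
A−BK = [0.7429 -1.0286; 1.0000 -1.5000]
AᵀP(A−BK) = [1.3429 -0.1286; -0.1286 1.7357]
P' = Q + AᵀP(A−BK) = [3.3429 -1.1286; -1.1286 2.7357]
tr(P') = 6.0786


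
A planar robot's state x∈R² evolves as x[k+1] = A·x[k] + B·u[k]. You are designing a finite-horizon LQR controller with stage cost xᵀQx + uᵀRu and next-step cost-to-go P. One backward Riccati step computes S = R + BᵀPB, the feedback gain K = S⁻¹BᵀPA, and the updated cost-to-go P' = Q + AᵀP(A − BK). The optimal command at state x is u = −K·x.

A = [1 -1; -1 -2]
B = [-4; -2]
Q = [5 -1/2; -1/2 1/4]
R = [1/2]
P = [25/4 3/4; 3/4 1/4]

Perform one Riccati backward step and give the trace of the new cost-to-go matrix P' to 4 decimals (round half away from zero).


BᵀP = [-26.5000 -3.5000]
S = R + BᵀPB = [1/2] + [113.0000] = [113.5000]
BᵀPA = [-23.0000 33.5000]
K = S⁻¹·BᵀPA = [-0.2026 0.2952]
A−BK = [0.1894 0.1806; -1.4053 -1.4097]
AᵀP(A−BK) = [0.3392 0.2885; 0.2885 0.3623]
P' = Q + AᵀP(A−BK) = [5.3392 -0.2115; -0.2115 0.6123]
tr(P') = 5.9515

5.9515


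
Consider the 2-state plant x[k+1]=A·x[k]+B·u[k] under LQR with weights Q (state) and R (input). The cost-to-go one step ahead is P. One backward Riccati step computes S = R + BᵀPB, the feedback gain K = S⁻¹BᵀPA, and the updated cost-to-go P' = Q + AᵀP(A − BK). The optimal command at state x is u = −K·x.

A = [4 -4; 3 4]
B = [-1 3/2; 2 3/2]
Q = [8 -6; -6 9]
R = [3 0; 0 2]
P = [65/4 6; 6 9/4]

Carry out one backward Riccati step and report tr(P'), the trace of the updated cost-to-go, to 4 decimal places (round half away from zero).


32.8147

BᵀP = [-4.2500 -1.5000; 33.3750 12.3750]
S = R + BᵀPB = [3 0; 0 2] + [1.2500 -8.6250; -8.6250 68.6250] = [4.2500 -8.6250; -8.6250 70.6250]
BᵀPA = [-21.5000 11.0000; 170.6250 -84.0000]
K = S⁻¹·BᵀPA = [-0.2073 0.2320; 2.3906 -1.1610]
A−BK = [0.2068 -2.0264; -0.1714 5.2776]
AᵀP(A−BK) = [11.8947 -5.9082; -5.9082 3.9200]
P' = Q + AᵀP(A−BK) = [19.8947 -11.9082; -11.9082 12.9200]
tr(P') = 32.8147


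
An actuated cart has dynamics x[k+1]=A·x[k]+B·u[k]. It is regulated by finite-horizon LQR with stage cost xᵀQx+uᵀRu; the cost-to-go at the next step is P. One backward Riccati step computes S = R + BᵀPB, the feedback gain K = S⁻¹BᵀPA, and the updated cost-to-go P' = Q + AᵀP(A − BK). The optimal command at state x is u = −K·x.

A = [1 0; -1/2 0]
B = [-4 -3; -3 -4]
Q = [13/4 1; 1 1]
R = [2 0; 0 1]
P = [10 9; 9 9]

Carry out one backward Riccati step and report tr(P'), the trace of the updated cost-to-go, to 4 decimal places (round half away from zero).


4.6811

BᵀP = [-67.0000 -63.0000; -66.0000 -63.0000]
S = R + BᵀPB = [2 0; 0 1] + [457.0000 453.0000; 453.0000 450.0000] = [459.0000 453.0000; 453.0000 451.0000]
BᵀPA = [-35.5000 0.0000; -34.5000 0.0000]
K = S⁻¹·BᵀPA = [-0.2122 0.0000; 0.1367 0.0000]
A−BK = [0.5611 0.0000; -0.5900 0.0000]
AᵀP(A−BK) = [0.4311 0.0000; 0.0000 0.0000]
P' = Q + AᵀP(A−BK) = [3.6811 1.0000; 1.0000 1.0000]
tr(P') = 4.6811


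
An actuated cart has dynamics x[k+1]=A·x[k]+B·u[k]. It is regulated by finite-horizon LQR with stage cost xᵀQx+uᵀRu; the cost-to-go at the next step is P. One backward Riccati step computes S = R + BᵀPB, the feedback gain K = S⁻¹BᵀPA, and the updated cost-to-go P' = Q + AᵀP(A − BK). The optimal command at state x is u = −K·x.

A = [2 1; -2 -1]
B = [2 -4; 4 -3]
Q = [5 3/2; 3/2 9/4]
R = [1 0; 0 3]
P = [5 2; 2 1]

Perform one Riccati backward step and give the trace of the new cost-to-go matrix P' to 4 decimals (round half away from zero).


BᵀP = [18.0000 8.0000; -26.0000 -11.0000]
S = R + BᵀPB = [1 0; 0 3] + [68.0000 -96.0000; -96.0000 137.0000] = [69.0000 -96.0000; -96.0000 140.0000]
BᵀPA = [20.0000 10.0000; -30.0000 -15.0000]
K = S⁻¹·BᵀPA = [-0.1802 -0.0901; -0.3378 -0.1689]
A−BK = [1.0090 0.5045; -2.2928 -1.1464]
AᵀP(A−BK) = [1.4685 0.7342; 0.7342 0.3671]
P' = Q + AᵀP(A−BK) = [6.4685 2.2342; 2.2342 2.6171]
tr(P') = 9.0856

9.0856


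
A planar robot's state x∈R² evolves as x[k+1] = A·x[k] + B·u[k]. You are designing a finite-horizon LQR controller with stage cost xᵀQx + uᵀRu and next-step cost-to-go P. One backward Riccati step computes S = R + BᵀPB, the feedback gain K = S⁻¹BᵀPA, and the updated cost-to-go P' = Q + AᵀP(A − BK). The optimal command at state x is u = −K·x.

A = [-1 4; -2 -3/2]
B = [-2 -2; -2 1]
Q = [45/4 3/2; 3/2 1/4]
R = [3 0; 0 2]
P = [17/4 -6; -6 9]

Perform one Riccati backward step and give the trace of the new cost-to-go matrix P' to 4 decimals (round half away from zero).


18.7753

BᵀP = [3.5000 -6.0000; -14.5000 21.0000]
S = R + BᵀPB = [3 0; 0 2] + [5.0000 -13.0000; -13.0000 50.0000] = [8.0000 -13.0000; -13.0000 52.0000]
BᵀPA = [8.5000 23.0000; -27.5000 -89.5000]
K = S⁻¹·BᵀPA = [0.3421 0.1316; -0.4433 -1.6883]
A−BK = [-1.2024 0.8866; -0.8725 0.4514]
AᵀP(A−BK) = [1.1508 1.4545; 1.4545 6.1245]
P' = Q + AᵀP(A−BK) = [12.4008 2.9545; 2.9545 6.3745]
tr(P') = 18.7753


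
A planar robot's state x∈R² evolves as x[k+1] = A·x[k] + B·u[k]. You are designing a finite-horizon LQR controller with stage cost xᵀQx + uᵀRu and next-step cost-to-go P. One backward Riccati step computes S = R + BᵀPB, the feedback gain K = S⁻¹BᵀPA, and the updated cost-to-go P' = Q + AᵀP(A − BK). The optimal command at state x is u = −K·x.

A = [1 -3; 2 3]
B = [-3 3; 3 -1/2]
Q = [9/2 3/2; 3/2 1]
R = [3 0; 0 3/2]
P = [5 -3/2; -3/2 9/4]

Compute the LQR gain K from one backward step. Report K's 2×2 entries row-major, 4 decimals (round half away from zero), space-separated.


0.5545 0.8065 0.7769 -0.2407

BᵀP = [-19.5000 11.2500; 15.7500 -5.6250]
S = R + BᵀPB = [3 0; 0 3/2] + [92.2500 -64.1250; -64.1250 50.0625] = [95.2500 -64.1250; -64.1250 51.5625]
BᵀPA = [3.0000 92.2500; 4.5000 -64.1250]
K = S⁻¹·BᵀPA = [0.5545 0.8065; 0.7769 -0.2407]
A−BK = [0.3329 0.1414; 0.7248 0.4602]
AᵀP(A−BK) = [2.8403 1.6636; 1.6636 2.4194]
P' = Q + AᵀP(A−BK) = [7.3403 3.1636; 3.1636 3.4194]
tr(P') = 10.7597


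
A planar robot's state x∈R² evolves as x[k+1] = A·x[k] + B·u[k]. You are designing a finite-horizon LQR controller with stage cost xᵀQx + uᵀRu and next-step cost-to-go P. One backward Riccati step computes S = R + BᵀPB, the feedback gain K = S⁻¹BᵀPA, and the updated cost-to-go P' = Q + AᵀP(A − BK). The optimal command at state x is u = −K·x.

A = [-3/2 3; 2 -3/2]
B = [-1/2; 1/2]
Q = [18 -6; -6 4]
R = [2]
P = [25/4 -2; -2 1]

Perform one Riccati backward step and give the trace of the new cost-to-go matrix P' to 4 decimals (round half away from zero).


BᵀP = [-4.1250 1.5000]
S = R + BᵀPB = [2] + [2.8125] = [4.8125]
BᵀPA = [9.1875 -14.6250]
K = S⁻¹·BᵀPA = [1.9091 -3.0390]
A−BK = [-0.5455 1.4805; 1.0455 0.0195]
AᵀP(A−BK) = [12.5227 -19.7045; -19.7045 32.0552]
P' = Q + AᵀP(A−BK) = [30.5227 -25.7045; -25.7045 36.0552]
tr(P') = 66.5779

66.5779


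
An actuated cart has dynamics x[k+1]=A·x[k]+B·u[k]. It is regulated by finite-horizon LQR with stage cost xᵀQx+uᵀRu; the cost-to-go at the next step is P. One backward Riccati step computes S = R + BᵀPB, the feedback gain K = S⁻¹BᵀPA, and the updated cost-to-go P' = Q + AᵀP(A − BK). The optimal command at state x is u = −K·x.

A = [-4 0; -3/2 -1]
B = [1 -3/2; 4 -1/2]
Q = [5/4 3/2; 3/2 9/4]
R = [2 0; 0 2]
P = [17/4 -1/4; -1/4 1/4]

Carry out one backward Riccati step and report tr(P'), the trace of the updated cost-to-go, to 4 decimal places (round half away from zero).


BᵀP = [3.2500 0.7500; -6.2500 0.2500]
S = R + BᵀPB = [2 0; 0 2] + [6.2500 -5.2500; -5.2500 9.2500] = [8.2500 -5.2500; -5.2500 11.2500]
BᵀPA = [-14.1250 -0.7500; 24.6250 -0.2500]
K = S⁻¹·BᵀPA = [-0.4540 -0.1494; 1.9770 -0.0920]
A−BK = [-0.5805 0.0115; 1.3046 -0.4483]
AᵀP(A−BK) = [10.4655 -0.4713; -0.4713 0.1149]
P' = Q + AᵀP(A−BK) = [11.7155 1.0287; 1.0287 2.3649]
tr(P') = 14.0805

14.0805


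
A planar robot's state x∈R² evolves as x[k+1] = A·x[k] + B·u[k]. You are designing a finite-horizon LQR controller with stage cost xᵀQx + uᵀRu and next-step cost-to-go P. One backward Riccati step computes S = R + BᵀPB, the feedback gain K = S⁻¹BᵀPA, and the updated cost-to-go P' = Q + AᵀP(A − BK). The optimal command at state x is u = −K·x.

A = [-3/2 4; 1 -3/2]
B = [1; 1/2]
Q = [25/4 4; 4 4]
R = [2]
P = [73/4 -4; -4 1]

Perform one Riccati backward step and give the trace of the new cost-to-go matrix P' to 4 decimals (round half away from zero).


BᵀP = [16.2500 -3.5000]
S = R + BᵀPB = [2] + [14.5000] = [16.5000]
BᵀPA = [-27.8750 70.2500]
K = S⁻¹·BᵀPA = [-1.6894 4.2576]
A−BK = [0.1894 -0.2576; 1.8447 -3.6288]
AᵀP(A−BK) = [6.9706 -17.3201; -17.3201 43.1553]
P' = Q + AᵀP(A−BK) = [13.2206 -13.3201; -13.3201 47.1553]
tr(P') = 60.3759

60.3759


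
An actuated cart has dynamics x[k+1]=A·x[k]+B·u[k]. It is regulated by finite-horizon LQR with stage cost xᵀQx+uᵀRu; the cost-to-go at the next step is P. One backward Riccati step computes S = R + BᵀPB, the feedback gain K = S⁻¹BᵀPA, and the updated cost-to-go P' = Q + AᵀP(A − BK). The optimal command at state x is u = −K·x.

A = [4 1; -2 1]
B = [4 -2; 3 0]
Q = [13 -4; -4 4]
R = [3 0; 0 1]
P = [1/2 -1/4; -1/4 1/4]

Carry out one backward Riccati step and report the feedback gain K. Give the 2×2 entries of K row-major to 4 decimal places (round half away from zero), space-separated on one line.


BᵀP = [1.2500 -0.2500; -1.0000 0.5000]
S = R + BᵀPB = [3 0; 0 1] + [4.2500 -2.5000; -2.5000 2.0000] = [7.2500 -2.5000; -2.5000 3.0000]
BᵀPA = [5.5000 1.0000; -5.0000 -0.5000]
K = S⁻¹·BᵀPA = [0.2581 0.1129; -1.4516 -0.0726]
A−BK = [0.0645 0.4032; -2.7742 0.6613]
AᵀP(A−BK) = [4.3226 0.0161; 0.0161 0.1008]
P' = Q + AᵀP(A−BK) = [17.3226 -3.9839; -3.9839 4.1008]
tr(P') = 21.4234

0.2581 0.1129 -1.4516 -0.0726


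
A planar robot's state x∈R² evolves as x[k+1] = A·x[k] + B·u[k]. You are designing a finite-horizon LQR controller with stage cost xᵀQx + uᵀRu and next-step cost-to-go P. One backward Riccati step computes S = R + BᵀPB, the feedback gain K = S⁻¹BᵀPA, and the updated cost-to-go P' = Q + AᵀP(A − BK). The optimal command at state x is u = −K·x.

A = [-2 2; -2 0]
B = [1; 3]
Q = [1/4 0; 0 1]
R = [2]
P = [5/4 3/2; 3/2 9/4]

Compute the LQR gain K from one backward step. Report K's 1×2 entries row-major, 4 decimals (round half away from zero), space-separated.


-0.8615 0.3538

BᵀP = [5.7500 8.2500]
S = R + BᵀPB = [2] + [30.5000] = [32.5000]
BᵀPA = [-28.0000 11.5000]
K = S⁻¹·BᵀPA = [-0.8615 0.3538]
A−BK = [-1.1385 1.6462; 0.5846 -1.0615]
AᵀP(A−BK) = [1.8769 -1.0923; -1.0923 0.9308]
P' = Q + AᵀP(A−BK) = [2.1269 -1.0923; -1.0923 1.9308]
tr(P') = 4.0577


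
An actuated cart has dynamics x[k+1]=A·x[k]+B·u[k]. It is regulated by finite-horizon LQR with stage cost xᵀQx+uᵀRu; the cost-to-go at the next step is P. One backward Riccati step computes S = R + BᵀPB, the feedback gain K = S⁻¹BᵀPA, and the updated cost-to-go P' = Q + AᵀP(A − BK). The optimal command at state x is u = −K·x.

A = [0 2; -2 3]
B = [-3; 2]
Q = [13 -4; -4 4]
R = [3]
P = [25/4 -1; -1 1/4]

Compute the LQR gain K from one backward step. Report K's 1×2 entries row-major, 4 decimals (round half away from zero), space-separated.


BᵀP = [-20.7500 3.5000]
S = R + BᵀPB = [3] + [69.2500] = [72.2500]
BᵀPA = [-7.0000 -31.0000]
K = S⁻¹·BᵀPA = [-0.0969 -0.4291]
A−BK = [-0.2907 0.7128; -1.8062 3.8581]
AᵀP(A−BK) = [0.3218 -0.5035; -0.5035 1.9490]
P' = Q + AᵀP(A−BK) = [13.3218 -4.5035; -4.5035 5.9490]
tr(P') = 19.2708

-0.0969 -0.4291


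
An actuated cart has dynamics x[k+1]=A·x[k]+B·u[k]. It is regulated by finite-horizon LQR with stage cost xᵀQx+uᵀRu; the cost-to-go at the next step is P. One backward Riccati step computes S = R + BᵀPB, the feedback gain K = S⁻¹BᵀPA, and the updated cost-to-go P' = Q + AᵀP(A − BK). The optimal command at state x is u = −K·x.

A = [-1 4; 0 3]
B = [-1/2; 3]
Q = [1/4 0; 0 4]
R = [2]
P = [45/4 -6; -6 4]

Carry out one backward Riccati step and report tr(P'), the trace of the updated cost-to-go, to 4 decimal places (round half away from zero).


36.3478

BᵀP = [-23.6250 15.0000]
S = R + BᵀPB = [2] + [56.8125] = [58.8125]
BᵀPA = [23.6250 -49.5000]
K = S⁻¹·BᵀPA = [0.4017 -0.8417]
A−BK = [-0.7991 3.5792; -1.2051 5.5250]
AᵀP(A−BK) = [1.7598 -7.1158; -7.1158 30.3379]
P' = Q + AᵀP(A−BK) = [2.0098 -7.1158; -7.1158 34.3379]
tr(P') = 36.3478


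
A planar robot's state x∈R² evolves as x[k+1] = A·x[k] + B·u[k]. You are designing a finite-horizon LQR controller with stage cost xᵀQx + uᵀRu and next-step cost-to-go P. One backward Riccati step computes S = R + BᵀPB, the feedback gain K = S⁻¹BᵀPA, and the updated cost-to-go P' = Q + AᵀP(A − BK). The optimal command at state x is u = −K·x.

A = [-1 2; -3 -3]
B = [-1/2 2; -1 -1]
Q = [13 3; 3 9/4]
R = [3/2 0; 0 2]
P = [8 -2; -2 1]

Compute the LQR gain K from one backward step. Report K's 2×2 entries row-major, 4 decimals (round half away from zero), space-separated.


BᵀP = [-2.0000 0.0000; 18.0000 -5.0000]
S = R + BᵀPB = [3/2 0; 0 2] + [1.0000 -4.0000; -4.0000 41.0000] = [2.5000 -4.0000; -4.0000 43.0000]
BᵀPA = [2.0000 -4.0000; -3.0000 51.0000]
K = S⁻¹·BᵀPA = [0.8087 0.3497; 0.0055 1.2186]
A−BK = [-0.6066 -0.2623; -2.1858 -1.4317]
AᵀP(A−BK) = [3.3989 1.9563; 1.9563 4.2514]
P' = Q + AᵀP(A−BK) = [16.3989 4.9563; 4.9563 6.5014]
tr(P') = 22.9003

0.8087 0.3497 0.0055 1.2186


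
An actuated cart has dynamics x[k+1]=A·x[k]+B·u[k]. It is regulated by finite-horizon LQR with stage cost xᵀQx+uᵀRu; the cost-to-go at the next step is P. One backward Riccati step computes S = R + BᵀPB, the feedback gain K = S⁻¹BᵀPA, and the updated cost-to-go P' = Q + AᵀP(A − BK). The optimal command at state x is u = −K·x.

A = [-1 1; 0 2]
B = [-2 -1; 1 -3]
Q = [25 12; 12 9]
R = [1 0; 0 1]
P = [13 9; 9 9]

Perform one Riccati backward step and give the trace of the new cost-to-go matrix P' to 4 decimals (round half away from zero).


BᵀP = [-17.0000 -9.0000; -40.0000 -36.0000]
S = R + BᵀPB = [1 0; 0 1] + [25.0000 44.0000; 44.0000 148.0000] = [26.0000 44.0000; 44.0000 149.0000]
BᵀPA = [17.0000 -35.0000; 40.0000 -112.0000]
K = S⁻¹·BᵀPA = [0.3989 -0.1481; 0.1507 -0.7079]
A−BK = [-0.0516 -0.0041; 0.0531 0.0243]
AᵀP(A−BK) = [0.1925 -0.1646; -0.1646 0.5268]
P' = Q + AᵀP(A−BK) = [25.1925 11.8354; 11.8354 9.5268]
tr(P') = 34.7193

34.7193


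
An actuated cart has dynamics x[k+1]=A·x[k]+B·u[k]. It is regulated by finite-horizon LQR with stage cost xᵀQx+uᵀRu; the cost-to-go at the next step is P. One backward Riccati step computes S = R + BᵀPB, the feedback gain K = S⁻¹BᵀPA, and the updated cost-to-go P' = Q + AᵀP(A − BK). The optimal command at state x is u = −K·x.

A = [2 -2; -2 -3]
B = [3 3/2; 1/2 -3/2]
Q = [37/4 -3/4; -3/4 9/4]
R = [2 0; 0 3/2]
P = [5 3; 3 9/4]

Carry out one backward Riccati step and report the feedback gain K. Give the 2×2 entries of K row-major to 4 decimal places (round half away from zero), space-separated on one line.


0.1254 -1.2044 0.5915 0.4968

BᵀP = [16.5000 10.1250; 3.0000 1.1250]
S = R + BᵀPB = [2 0; 0 3/2] + [54.5625 9.5625; 9.5625 2.8125] = [56.5625 9.5625; 9.5625 4.3125]
BᵀPA = [12.7500 -63.3750; 3.7500 -9.3750]
K = S⁻¹·BᵀPA = [0.1254 -1.2044; 0.5915 0.4968]
A−BK = [0.7366 0.8681; -1.1755 -1.6526]
AᵀP(A−BK) = [1.1829 0.9935; 0.9935 4.5767]
P' = Q + AᵀP(A−BK) = [10.4329 0.2435; 0.2435 6.8267]
tr(P') = 17.2596


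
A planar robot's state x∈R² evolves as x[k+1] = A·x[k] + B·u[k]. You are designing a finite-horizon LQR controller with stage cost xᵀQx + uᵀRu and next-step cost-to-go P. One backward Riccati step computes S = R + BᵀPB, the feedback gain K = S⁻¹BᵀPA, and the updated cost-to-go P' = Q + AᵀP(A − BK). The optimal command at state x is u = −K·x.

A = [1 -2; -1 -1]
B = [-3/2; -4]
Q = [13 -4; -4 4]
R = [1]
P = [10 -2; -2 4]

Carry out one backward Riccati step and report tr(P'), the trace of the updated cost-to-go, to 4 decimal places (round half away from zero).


58.9528

BᵀP = [-7.0000 -13.0000]
S = R + BᵀPB = [1] + [62.5000] = [63.5000]
BᵀPA = [6.0000 27.0000]
K = S⁻¹·BᵀPA = [0.0945 0.4252]
A−BK = [1.1417 -1.3622; -0.6220 0.7008]
AᵀP(A−BK) = [17.4331 -20.5512; -20.5512 24.5197]
P' = Q + AᵀP(A−BK) = [30.4331 -24.5512; -24.5512 28.5197]
tr(P') = 58.9528
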